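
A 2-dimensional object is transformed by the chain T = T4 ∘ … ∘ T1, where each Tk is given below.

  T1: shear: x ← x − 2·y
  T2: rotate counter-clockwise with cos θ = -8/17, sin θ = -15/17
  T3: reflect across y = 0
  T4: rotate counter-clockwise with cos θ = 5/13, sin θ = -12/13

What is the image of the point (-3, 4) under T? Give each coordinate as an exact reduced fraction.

T(p) = (-856/221, -2441/221)

T1 shear: x ← x − 2·y: (-3, 4) → (-11, 4)
T2 rotate counter-clockwise with cos θ = -8/17, sin θ = -15/17: (-11, 4) → (148/17, 133/17)
T3 reflect across y = 0: (148/17, 133/17) → (148/17, -133/17)
T4 rotate counter-clockwise with cos θ = 5/13, sin θ = -12/13: (148/17, -133/17) → (-856/221, -2441/221)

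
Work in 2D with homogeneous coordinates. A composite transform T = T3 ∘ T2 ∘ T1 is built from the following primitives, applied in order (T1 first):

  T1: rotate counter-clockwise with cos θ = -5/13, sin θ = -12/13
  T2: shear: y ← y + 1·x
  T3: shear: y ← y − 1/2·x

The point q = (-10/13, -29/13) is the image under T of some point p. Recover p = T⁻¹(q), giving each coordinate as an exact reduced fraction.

p = (2, 0)

T1 = [-5/13 12/13 0; -12/13 -5/13 0; 0 0 1]
T2·T1 = [-5/13 12/13 0; -17/13 7/13 0; 0 0 1]
T3·…·T1 = [-5/13 12/13 0; -29/26 1/13 0; 0 0 1]
det M = 1; M⁻¹ = [1/13 -12/13 0; 29/26 -5/13 0; 0 0 1]
M⁻¹ · (-10/13, -29/13)ᵀ = (2, 0)ᵀ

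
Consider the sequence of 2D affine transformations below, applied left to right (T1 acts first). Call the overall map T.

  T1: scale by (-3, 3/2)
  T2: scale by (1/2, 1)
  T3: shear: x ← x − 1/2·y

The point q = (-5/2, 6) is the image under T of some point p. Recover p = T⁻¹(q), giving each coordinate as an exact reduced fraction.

T1 = [-3 0 0; 0 3/2 0; 0 0 1]
T2·T1 = [-3/2 0 0; 0 3/2 0; 0 0 1]
T3·…·T1 = [-3/2 -3/4 0; 0 3/2 0; 0 0 1]
det M = -9/4; M⁻¹ = [-2/3 -1/3 0; 0 2/3 0; 0 0 1]
M⁻¹ · (-5/2, 6)ᵀ = (-1/3, 4)ᵀ

p = (-1/3, 4)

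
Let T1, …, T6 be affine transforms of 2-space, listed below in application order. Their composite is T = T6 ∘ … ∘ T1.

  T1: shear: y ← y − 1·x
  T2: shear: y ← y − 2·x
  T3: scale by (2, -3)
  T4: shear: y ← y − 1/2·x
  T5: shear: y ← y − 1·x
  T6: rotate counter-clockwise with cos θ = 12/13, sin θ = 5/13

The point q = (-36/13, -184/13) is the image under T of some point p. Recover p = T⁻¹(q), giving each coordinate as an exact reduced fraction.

T1 = [1 0 0; -1 1 0; 0 0 1]
T2·T1 = [1 0 0; -3 1 0; 0 0 1]
T3·…·T1 = [2 0 0; 9 -3 0; 0 0 1]
T4·…·T1 = [2 0 0; 8 -3 0; 0 0 1]
T5·…·T1 = [2 0 0; 6 -3 0; 0 0 1]
T6·…·T1 = [-6/13 15/13 0; 82/13 -36/13 0; 0 0 1]
det M = -6; M⁻¹ = [6/13 5/26 0; 41/39 1/13 0; 0 0 1]
M⁻¹ · (-36/13, -184/13)ᵀ = (-4, -4)ᵀ

p = (-4, -4)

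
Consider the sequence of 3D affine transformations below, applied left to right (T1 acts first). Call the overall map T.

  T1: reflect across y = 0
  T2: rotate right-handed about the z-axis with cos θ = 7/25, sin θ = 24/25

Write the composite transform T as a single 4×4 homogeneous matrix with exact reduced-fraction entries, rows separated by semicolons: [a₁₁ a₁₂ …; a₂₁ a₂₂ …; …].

T1 = [1 0 0 0; 0 -1 0 0; 0 0 1 0; 0 0 0 1]
T2·T1 = [7/25 24/25 0 0; 24/25 -7/25 0 0; 0 0 1 0; 0 0 0 1]

T = [7/25 24/25 0 0; 24/25 -7/25 0 0; 0 0 1 0; 0 0 0 1]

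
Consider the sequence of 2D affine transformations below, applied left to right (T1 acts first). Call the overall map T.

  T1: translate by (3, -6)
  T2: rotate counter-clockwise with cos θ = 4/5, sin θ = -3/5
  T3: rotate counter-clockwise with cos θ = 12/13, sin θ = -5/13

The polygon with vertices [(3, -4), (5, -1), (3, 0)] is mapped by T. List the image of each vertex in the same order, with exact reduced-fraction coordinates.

T1 translate by (3, -6): (3, -4) → (6, -10); (5, -1) → (8, -7); (3, 0) → (6, -6)
T2 rotate counter-clockwise with cos θ = 4/5, sin θ = -3/5: (6, -10) → (-6/5, -58/5); (8, -7) → (11/5, -52/5); (6, -6) → (6/5, -42/5)
T3 rotate counter-clockwise with cos θ = 12/13, sin θ = -5/13: (-6/5, -58/5) → (-362/65, -666/65); (11/5, -52/5) → (-128/65, -679/65); (6/5, -42/5) → (-138/65, -534/65)

image vertices: (-362/65, -666/65), (-128/65, -679/65), (-138/65, -534/65)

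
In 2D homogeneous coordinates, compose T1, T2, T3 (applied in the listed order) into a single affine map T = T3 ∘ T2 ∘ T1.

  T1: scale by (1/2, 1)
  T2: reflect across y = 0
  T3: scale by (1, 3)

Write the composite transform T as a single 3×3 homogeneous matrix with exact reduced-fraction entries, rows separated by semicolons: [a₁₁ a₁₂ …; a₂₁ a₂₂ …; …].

T = [1/2 0 0; 0 -3 0; 0 0 1]

T1 = [1/2 0 0; 0 1 0; 0 0 1]
T2·T1 = [1/2 0 0; 0 -1 0; 0 0 1]
T3·…·T1 = [1/2 0 0; 0 -3 0; 0 0 1]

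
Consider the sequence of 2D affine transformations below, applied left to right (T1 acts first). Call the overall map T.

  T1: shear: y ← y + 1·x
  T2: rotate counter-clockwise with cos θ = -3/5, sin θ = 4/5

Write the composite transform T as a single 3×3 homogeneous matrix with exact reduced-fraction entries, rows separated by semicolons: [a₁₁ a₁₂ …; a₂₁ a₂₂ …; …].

T = [-7/5 -4/5 0; 1/5 -3/5 0; 0 0 1]

T1 = [1 0 0; 1 1 0; 0 0 1]
T2·T1 = [-7/5 -4/5 0; 1/5 -3/5 0; 0 0 1]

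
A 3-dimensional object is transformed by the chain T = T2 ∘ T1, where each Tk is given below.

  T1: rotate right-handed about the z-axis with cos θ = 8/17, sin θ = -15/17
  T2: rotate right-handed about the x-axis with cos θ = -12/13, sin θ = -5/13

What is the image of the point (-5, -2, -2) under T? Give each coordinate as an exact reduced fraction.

T(p) = (-70/17, -878/221, 113/221)

T1 rotate right-handed about the z-axis with cos θ = 8/17, sin θ = -15/17: (-5, -2, -2) → (-70/17, 59/17, -2)
T2 rotate right-handed about the x-axis with cos θ = -12/13, sin θ = -5/13: (-70/17, 59/17, -2) → (-70/17, -878/221, 113/221)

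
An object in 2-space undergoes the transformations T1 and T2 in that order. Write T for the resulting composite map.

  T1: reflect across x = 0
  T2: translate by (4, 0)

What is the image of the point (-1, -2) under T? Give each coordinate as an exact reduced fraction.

T1 reflect across x = 0: (-1, -2) → (1, -2)
T2 translate by (4, 0): (1, -2) → (5, -2)

T(p) = (5, -2)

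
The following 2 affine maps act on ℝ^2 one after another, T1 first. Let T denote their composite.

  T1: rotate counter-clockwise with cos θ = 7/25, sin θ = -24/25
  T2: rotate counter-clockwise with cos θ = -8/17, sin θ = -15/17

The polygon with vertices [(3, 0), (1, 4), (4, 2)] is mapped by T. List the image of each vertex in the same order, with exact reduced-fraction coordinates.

T1 rotate counter-clockwise with cos θ = 7/25, sin θ = -24/25: (3, 0) → (21/25, -72/25); (1, 4) → (103/25, 4/25); (4, 2) → (76/25, -82/25)
T2 rotate counter-clockwise with cos θ = -8/17, sin θ = -15/17: (21/25, -72/25) → (-1248/425, 261/425); (103/25, 4/25) → (-764/425, -1577/425); (76/25, -82/25) → (-1838/425, -484/425)

image vertices: (-1248/425, 261/425), (-764/425, -1577/425), (-1838/425, -484/425)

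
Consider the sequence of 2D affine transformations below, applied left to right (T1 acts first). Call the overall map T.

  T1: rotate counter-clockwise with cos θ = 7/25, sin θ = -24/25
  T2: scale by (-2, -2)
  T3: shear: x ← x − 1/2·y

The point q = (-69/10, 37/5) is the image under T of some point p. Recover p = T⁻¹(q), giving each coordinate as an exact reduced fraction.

p = (4, 1/2)

T1 = [7/25 24/25 0; -24/25 7/25 0; 0 0 1]
T2·T1 = [-14/25 -48/25 0; 48/25 -14/25 0; 0 0 1]
T3·…·T1 = [-38/25 -41/25 0; 48/25 -14/25 0; 0 0 1]
det M = 4; M⁻¹ = [-7/50 41/100 0; -12/25 -19/50 0; 0 0 1]
M⁻¹ · (-69/10, 37/5)ᵀ = (4, 1/2)ᵀ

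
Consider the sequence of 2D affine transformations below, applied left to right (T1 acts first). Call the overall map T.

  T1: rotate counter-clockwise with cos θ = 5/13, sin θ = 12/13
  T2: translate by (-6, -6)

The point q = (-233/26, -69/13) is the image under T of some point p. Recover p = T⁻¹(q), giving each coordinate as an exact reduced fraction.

p = (-1/2, 3)

T1 = [5/13 -12/13 0; 12/13 5/13 0; 0 0 1]
T2·T1 = [5/13 -12/13 -6; 12/13 5/13 -6; 0 0 1]
det M = 1; M⁻¹ = [5/13 12/13 102/13; -12/13 5/13 -42/13; 0 0 1]
M⁻¹ · (-233/26, -69/13)ᵀ = (-1/2, 3)ᵀ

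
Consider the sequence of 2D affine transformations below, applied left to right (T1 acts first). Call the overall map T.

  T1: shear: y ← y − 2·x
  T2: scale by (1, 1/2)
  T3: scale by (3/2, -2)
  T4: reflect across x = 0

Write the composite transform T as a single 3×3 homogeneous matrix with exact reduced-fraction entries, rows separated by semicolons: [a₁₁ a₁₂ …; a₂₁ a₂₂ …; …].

T1 = [1 0 0; -2 1 0; 0 0 1]
T2·T1 = [1 0 0; -1 1/2 0; 0 0 1]
T3·…·T1 = [3/2 0 0; 2 -1 0; 0 0 1]
T4·…·T1 = [-3/2 0 0; 2 -1 0; 0 0 1]

T = [-3/2 0 0; 2 -1 0; 0 0 1]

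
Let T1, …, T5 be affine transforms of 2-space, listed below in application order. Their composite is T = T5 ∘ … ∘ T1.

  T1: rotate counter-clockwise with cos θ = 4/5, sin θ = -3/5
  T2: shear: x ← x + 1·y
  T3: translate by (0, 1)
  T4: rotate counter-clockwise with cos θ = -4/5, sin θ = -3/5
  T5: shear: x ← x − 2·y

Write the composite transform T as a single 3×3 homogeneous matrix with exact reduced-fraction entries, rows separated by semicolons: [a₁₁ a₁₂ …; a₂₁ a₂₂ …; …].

T1 = [4/5 3/5 0; -3/5 4/5 0; 0 0 1]
T2·T1 = [1/5 7/5 0; -3/5 4/5 0; 0 0 1]
T3·…·T1 = [1/5 7/5 0; -3/5 4/5 1; 0 0 1]
T4·…·T1 = [-13/25 -16/25 3/5; 9/25 -37/25 -4/5; 0 0 1]
T5·…·T1 = [-31/25 58/25 11/5; 9/25 -37/25 -4/5; 0 0 1]

T = [-31/25 58/25 11/5; 9/25 -37/25 -4/5; 0 0 1]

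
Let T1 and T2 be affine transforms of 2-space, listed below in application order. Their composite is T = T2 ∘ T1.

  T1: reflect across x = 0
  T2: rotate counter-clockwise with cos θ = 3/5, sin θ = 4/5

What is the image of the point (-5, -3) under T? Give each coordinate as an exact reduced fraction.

T(p) = (27/5, 11/5)

T1 reflect across x = 0: (-5, -3) → (5, -3)
T2 rotate counter-clockwise with cos θ = 3/5, sin θ = 4/5: (5, -3) → (27/5, 11/5)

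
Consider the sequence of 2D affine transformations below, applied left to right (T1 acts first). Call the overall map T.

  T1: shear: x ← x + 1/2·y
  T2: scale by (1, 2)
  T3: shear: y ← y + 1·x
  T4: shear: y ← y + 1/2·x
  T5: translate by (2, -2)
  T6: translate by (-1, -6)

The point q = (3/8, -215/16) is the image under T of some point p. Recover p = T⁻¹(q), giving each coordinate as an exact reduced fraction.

T1 = [1 1/2 0; 0 1 0; 0 0 1]
T2·T1 = [1 1/2 0; 0 2 0; 0 0 1]
T3·…·T1 = [1 1/2 0; 1 5/2 0; 0 0 1]
T4·…·T1 = [1 1/2 0; 3/2 11/4 0; 0 0 1]
T5·…·T1 = [1 1/2 2; 3/2 11/4 -2; 0 0 1]
T6·…·T1 = [1 1/2 1; 3/2 11/4 -8; 0 0 1]
det M = 2; M⁻¹ = [11/8 -1/4 -27/8; -3/4 1/2 19/4; 0 0 1]
M⁻¹ · (3/8, -215/16)ᵀ = (1/2, -9/4)ᵀ

p = (1/2, -9/4)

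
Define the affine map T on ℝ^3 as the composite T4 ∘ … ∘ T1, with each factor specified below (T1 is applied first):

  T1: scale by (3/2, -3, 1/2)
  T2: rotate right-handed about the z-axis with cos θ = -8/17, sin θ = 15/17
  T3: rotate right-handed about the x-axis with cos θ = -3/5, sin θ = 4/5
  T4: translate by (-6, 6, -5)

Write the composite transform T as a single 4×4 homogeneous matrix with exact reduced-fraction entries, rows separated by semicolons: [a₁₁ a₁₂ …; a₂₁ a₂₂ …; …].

T = [-12/17 45/17 0 -6; -27/34 -72/85 -2/5 6; 18/17 96/85 -3/10 -5; 0 0 0 1]

T1 = [3/2 0 0 0; 0 -3 0 0; 0 0 1/2 0; 0 0 0 1]
T2·T1 = [-12/17 45/17 0 0; 45/34 24/17 0 0; 0 0 1/2 0; 0 0 0 1]
T3·…·T1 = [-12/17 45/17 0 0; -27/34 -72/85 -2/5 0; 18/17 96/85 -3/10 0; 0 0 0 1]
T4·…·T1 = [-12/17 45/17 0 -6; -27/34 -72/85 -2/5 6; 18/17 96/85 -3/10 -5; 0 0 0 1]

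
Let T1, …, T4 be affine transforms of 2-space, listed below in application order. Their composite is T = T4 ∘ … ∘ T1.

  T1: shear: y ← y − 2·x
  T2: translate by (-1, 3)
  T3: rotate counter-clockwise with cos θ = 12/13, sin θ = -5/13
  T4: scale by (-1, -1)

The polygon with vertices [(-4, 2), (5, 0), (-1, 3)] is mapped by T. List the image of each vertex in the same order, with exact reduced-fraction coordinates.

T1 shear: y ← y − 2·x: (-4, 2) → (-4, 10); (5, 0) → (5, -10); (-1, 3) → (-1, 5)
T2 translate by (-1, 3): (-4, 10) → (-5, 13); (5, -10) → (4, -7); (-1, 5) → (-2, 8)
T3 rotate counter-clockwise with cos θ = 12/13, sin θ = -5/13: (-5, 13) → (5/13, 181/13); (4, -7) → (1, -8); (-2, 8) → (16/13, 106/13)
T4 scale by (-1, -1): (5/13, 181/13) → (-5/13, -181/13); (1, -8) → (-1, 8); (16/13, 106/13) → (-16/13, -106/13)

image vertices: (-5/13, -181/13), (-1, 8), (-16/13, -106/13)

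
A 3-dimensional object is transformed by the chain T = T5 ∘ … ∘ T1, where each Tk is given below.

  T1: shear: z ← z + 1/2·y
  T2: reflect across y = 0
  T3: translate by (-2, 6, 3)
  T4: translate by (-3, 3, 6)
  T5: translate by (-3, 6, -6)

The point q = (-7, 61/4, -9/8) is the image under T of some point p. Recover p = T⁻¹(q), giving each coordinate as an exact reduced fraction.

T1 = [1 0 0 0; 0 1 0 0; 0 1/2 1 0; 0 0 0 1]
T2·T1 = [1 0 0 0; 0 -1 0 0; 0 1/2 1 0; 0 0 0 1]
T3·…·T1 = [1 0 0 -2; 0 -1 0 6; 0 1/2 1 3; 0 0 0 1]
T4·…·T1 = [1 0 0 -5; 0 -1 0 9; 0 1/2 1 9; 0 0 0 1]
T5·…·T1 = [1 0 0 -8; 0 -1 0 15; 0 1/2 1 3; 0 0 0 1]
det M = -1; M⁻¹ = [1 0 0 8; 0 -1 0 15; 0 1/2 1 -21/2; 0 0 0 1]
M⁻¹ · (-7, 61/4, -9/8)ᵀ = (1, -1/4, -4)ᵀ

p = (1, -1/4, -4)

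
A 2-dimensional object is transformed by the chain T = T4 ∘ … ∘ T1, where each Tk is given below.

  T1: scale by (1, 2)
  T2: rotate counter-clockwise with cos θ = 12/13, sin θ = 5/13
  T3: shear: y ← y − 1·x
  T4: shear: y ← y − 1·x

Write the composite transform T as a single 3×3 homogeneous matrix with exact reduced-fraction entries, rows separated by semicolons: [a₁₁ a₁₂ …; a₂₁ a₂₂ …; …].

T = [12/13 -10/13 0; -19/13 44/13 0; 0 0 1]

T1 = [1 0 0; 0 2 0; 0 0 1]
T2·T1 = [12/13 -10/13 0; 5/13 24/13 0; 0 0 1]
T3·…·T1 = [12/13 -10/13 0; -7/13 34/13 0; 0 0 1]
T4·…·T1 = [12/13 -10/13 0; -19/13 44/13 0; 0 0 1]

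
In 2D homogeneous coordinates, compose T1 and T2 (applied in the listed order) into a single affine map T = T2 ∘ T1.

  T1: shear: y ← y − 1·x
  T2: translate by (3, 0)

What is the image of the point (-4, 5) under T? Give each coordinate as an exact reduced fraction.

T1 shear: y ← y − 1·x: (-4, 5) → (-4, 9)
T2 translate by (3, 0): (-4, 9) → (-1, 9)

T(p) = (-1, 9)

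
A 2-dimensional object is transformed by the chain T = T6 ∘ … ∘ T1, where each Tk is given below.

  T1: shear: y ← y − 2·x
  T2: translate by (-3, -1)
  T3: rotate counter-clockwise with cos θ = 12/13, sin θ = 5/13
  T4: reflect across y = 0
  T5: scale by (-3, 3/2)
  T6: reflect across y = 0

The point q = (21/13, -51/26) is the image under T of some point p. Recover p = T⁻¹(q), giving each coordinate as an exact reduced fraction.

p = (2, 4)

T1 = [1 0 0; -2 1 0; 0 0 1]
T2·T1 = [1 0 -3; -2 1 -1; 0 0 1]
T3·…·T1 = [22/13 -5/13 -31/13; -19/13 12/13 -27/13; 0 0 1]
T4·…·T1 = [22/13 -5/13 -31/13; 19/13 -12/13 27/13; 0 0 1]
T5·…·T1 = [-66/13 15/13 93/13; 57/26 -18/13 81/26; 0 0 1]
T6·…·T1 = [-66/13 15/13 93/13; -57/26 18/13 -81/26; 0 0 1]
det M = -9/2; M⁻¹ = [-4/13 10/39 3; -19/39 44/39 7; 0 0 1]
M⁻¹ · (21/13, -51/26)ᵀ = (2, 4)ᵀ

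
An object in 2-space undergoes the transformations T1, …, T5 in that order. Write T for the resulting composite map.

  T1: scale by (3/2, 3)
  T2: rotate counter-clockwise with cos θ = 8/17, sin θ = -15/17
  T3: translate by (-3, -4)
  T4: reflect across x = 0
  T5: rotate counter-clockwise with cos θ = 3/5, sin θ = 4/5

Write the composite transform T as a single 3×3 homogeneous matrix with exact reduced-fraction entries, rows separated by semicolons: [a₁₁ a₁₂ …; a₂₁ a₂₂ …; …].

T = [54/85 -231/85 5; -231/170 -108/85 0; 0 0 1]

T1 = [3/2 0 0; 0 3 0; 0 0 1]
T2·T1 = [12/17 45/17 0; -45/34 24/17 0; 0 0 1]
T3·…·T1 = [12/17 45/17 -3; -45/34 24/17 -4; 0 0 1]
T4·…·T1 = [-12/17 -45/17 3; -45/34 24/17 -4; 0 0 1]
T5·…·T1 = [54/85 -231/85 5; -231/170 -108/85 0; 0 0 1]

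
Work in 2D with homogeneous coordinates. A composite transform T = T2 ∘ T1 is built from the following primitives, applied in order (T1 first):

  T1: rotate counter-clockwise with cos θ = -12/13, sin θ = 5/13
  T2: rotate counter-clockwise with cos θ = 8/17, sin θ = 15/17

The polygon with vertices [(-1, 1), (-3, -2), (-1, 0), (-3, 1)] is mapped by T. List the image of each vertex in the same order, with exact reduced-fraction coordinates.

T1 rotate counter-clockwise with cos θ = -12/13, sin θ = 5/13: (-1, 1) → (7/13, -17/13); (-3, -2) → (46/13, 9/13); (-1, 0) → (12/13, -5/13); (-3, 1) → (31/13, -27/13)
T2 rotate counter-clockwise with cos θ = 8/17, sin θ = 15/17: (7/13, -17/13) → (311/221, -31/221); (46/13, 9/13) → (233/221, 762/221); (12/13, -5/13) → (171/221, 140/221); (31/13, -27/13) → (653/221, 249/221)

image vertices: (311/221, -31/221), (233/221, 762/221), (171/221, 140/221), (653/221, 249/221)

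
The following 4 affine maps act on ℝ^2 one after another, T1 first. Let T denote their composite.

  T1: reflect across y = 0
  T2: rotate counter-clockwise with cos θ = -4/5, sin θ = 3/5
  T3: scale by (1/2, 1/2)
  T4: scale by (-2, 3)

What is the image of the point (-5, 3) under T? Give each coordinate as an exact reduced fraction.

T(p) = (-29/5, -9/10)

T1 reflect across y = 0: (-5, 3) → (-5, -3)
T2 rotate counter-clockwise with cos θ = -4/5, sin θ = 3/5: (-5, -3) → (29/5, -3/5)
T3 scale by (1/2, 1/2): (29/5, -3/5) → (29/10, -3/10)
T4 scale by (-2, 3): (29/10, -3/10) → (-29/5, -9/10)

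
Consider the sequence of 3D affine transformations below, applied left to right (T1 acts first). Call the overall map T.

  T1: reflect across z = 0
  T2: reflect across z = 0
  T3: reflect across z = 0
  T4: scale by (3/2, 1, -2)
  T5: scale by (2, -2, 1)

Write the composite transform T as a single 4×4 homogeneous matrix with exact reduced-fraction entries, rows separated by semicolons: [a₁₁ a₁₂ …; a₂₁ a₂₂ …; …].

T = [3 0 0 0; 0 -2 0 0; 0 0 2 0; 0 0 0 1]

T1 = [1 0 0 0; 0 1 0 0; 0 0 -1 0; 0 0 0 1]
T2·T1 = [1 0 0 0; 0 1 0 0; 0 0 1 0; 0 0 0 1]
T3·…·T1 = [1 0 0 0; 0 1 0 0; 0 0 -1 0; 0 0 0 1]
T4·…·T1 = [3/2 0 0 0; 0 1 0 0; 0 0 2 0; 0 0 0 1]
T5·…·T1 = [3 0 0 0; 0 -2 0 0; 0 0 2 0; 0 0 0 1]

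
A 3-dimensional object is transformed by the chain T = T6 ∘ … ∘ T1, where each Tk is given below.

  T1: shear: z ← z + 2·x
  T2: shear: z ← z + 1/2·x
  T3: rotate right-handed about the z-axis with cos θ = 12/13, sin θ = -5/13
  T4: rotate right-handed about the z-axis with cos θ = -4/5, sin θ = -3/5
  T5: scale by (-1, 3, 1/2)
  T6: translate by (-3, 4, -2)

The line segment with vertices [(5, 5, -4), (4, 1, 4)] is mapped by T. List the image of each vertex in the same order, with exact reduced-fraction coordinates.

image vertices: (8/13, -185/13, 9/4), (41/65, -121/65, 5)

T1 shear: z ← z + 2·x: (5, 5, -4) → (5, 5, 6); (4, 1, 4) → (4, 1, 12)
T2 shear: z ← z + 1/2·x: (5, 5, 6) → (5, 5, 17/2); (4, 1, 12) → (4, 1, 14)
T3 rotate right-handed about the z-axis with cos θ = 12/13, sin θ = -5/13: (5, 5, 17/2) → (85/13, 35/13, 17/2); (4, 1, 14) → (53/13, -8/13, 14)
T4 rotate right-handed about the z-axis with cos θ = -4/5, sin θ = -3/5: (85/13, 35/13, 17/2) → (-47/13, -79/13, 17/2); (53/13, -8/13, 14) → (-236/65, -127/65, 14)
T5 scale by (-1, 3, 1/2): (-47/13, -79/13, 17/2) → (47/13, -237/13, 17/4); (-236/65, -127/65, 14) → (236/65, -381/65, 7)
T6 translate by (-3, 4, -2): (47/13, -237/13, 17/4) → (8/13, -185/13, 9/4); (236/65, -381/65, 7) → (41/65, -121/65, 5)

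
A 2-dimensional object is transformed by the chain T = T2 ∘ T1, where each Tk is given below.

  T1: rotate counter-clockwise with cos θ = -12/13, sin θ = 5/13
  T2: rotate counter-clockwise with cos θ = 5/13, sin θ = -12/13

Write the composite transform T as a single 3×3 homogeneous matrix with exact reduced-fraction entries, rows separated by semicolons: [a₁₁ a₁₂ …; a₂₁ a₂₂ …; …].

T = [0 -1 0; 1 0 0; 0 0 1]

T1 = [-12/13 -5/13 0; 5/13 -12/13 0; 0 0 1]
T2·T1 = [0 -1 0; 1 0 0; 0 0 1]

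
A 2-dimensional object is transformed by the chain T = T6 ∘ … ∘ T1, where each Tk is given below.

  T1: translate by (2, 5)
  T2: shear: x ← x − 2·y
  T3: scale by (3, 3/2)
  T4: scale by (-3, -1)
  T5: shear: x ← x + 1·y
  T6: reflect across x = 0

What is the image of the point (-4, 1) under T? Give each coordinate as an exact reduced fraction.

T(p) = (-117, -9)

T1 translate by (2, 5): (-4, 1) → (-2, 6)
T2 shear: x ← x − 2·y: (-2, 6) → (-14, 6)
T3 scale by (3, 3/2): (-14, 6) → (-42, 9)
T4 scale by (-3, -1): (-42, 9) → (126, -9)
T5 shear: x ← x + 1·y: (126, -9) → (117, -9)
T6 reflect across x = 0: (117, -9) → (-117, -9)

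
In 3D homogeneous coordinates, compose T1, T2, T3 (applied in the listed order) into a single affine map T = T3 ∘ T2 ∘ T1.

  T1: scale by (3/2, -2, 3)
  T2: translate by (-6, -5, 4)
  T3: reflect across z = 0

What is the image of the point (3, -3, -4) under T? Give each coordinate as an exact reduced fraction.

T1 scale by (3/2, -2, 3): (3, -3, -4) → (9/2, 6, -12)
T2 translate by (-6, -5, 4): (9/2, 6, -12) → (-3/2, 1, -8)
T3 reflect across z = 0: (-3/2, 1, -8) → (-3/2, 1, 8)

T(p) = (-3/2, 1, 8)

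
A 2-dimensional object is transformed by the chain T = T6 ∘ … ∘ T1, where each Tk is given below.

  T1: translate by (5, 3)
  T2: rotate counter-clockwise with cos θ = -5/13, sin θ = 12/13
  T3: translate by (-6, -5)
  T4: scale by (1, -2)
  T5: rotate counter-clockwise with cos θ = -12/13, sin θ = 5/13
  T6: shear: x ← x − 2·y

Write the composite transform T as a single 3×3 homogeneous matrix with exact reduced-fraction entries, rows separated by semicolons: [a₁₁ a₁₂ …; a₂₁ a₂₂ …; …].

T1 = [1 0 5; 0 1 3; 0 0 1]
T2·T1 = [-5/13 -12/13 -61/13; 12/13 -5/13 45/13; 0 0 1]
T3·…·T1 = [-5/13 -12/13 -139/13; 12/13 -5/13 -20/13; 0 0 1]
T4·…·T1 = [-5/13 -12/13 -139/13; -24/13 10/13 40/13; 0 0 1]
T5·…·T1 = [180/169 94/169 1468/169; 263/169 -180/169 -1175/169; 0 0 1]
T6·…·T1 = [-346/169 454/169 3818/169; 263/169 -180/169 -1175/169; 0 0 1]

T = [-346/169 454/169 3818/169; 263/169 -180/169 -1175/169; 0 0 1]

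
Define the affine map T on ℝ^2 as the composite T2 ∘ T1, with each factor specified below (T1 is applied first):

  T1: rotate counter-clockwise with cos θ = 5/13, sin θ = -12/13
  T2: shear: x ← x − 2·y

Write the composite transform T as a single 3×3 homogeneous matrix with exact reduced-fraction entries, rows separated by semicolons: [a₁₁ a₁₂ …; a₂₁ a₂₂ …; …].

T = [29/13 2/13 0; -12/13 5/13 0; 0 0 1]

T1 = [5/13 12/13 0; -12/13 5/13 0; 0 0 1]
T2·T1 = [29/13 2/13 0; -12/13 5/13 0; 0 0 1]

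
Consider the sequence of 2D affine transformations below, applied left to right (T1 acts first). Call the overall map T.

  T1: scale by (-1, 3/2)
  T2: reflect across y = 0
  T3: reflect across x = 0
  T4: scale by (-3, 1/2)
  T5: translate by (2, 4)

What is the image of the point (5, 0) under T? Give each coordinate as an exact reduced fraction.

T(p) = (-13, 4)

T1 scale by (-1, 3/2): (5, 0) → (-5, 0)
T2 reflect across y = 0: (-5, 0) → (-5, 0)
T3 reflect across x = 0: (-5, 0) → (5, 0)
T4 scale by (-3, 1/2): (5, 0) → (-15, 0)
T5 translate by (2, 4): (-15, 0) → (-13, 4)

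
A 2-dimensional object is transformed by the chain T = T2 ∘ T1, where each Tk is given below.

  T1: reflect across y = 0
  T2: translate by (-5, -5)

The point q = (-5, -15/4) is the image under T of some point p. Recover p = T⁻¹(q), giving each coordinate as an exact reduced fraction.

T1 = [1 0 0; 0 -1 0; 0 0 1]
T2·T1 = [1 0 -5; 0 -1 -5; 0 0 1]
det M = -1; M⁻¹ = [1 0 5; 0 -1 -5; 0 0 1]
M⁻¹ · (-5, -15/4)ᵀ = (0, -5/4)ᵀ

p = (0, -5/4)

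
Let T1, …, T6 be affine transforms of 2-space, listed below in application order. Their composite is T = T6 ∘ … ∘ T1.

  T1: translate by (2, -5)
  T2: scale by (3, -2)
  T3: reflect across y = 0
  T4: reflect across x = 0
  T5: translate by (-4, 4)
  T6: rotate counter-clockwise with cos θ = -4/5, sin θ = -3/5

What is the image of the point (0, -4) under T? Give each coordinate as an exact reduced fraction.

T(p) = (-2/5, 86/5)

T1 translate by (2, -5): (0, -4) → (2, -9)
T2 scale by (3, -2): (2, -9) → (6, 18)
T3 reflect across y = 0: (6, 18) → (6, -18)
T4 reflect across x = 0: (6, -18) → (-6, -18)
T5 translate by (-4, 4): (-6, -18) → (-10, -14)
T6 rotate counter-clockwise with cos θ = -4/5, sin θ = -3/5: (-10, -14) → (-2/5, 86/5)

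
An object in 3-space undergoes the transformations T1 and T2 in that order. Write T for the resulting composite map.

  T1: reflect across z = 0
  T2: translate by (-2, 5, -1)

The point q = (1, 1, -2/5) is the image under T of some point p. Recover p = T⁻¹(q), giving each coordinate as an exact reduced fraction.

p = (3, -4, -3/5)

T1 = [1 0 0 0; 0 1 0 0; 0 0 -1 0; 0 0 0 1]
T2·T1 = [1 0 0 -2; 0 1 0 5; 0 0 -1 -1; 0 0 0 1]
det M = -1; M⁻¹ = [1 0 0 2; 0 1 0 -5; 0 0 -1 -1; 0 0 0 1]
M⁻¹ · (1, 1, -2/5)ᵀ = (3, -4, -3/5)ᵀ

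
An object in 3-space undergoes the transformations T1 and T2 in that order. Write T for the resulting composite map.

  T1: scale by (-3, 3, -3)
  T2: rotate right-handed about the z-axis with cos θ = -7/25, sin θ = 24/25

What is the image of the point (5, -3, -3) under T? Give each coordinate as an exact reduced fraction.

T(p) = (321/25, -297/25, 9)

T1 scale by (-3, 3, -3): (5, -3, -3) → (-15, -9, 9)
T2 rotate right-handed about the z-axis with cos θ = -7/25, sin θ = 24/25: (-15, -9, 9) → (321/25, -297/25, 9)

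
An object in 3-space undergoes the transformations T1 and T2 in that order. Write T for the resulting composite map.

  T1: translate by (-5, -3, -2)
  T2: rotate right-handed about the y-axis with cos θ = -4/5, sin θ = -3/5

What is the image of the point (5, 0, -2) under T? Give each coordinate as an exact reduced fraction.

T(p) = (12/5, -3, 16/5)

T1 translate by (-5, -3, -2): (5, 0, -2) → (0, -3, -4)
T2 rotate right-handed about the y-axis with cos θ = -4/5, sin θ = -3/5: (0, -3, -4) → (12/5, -3, 16/5)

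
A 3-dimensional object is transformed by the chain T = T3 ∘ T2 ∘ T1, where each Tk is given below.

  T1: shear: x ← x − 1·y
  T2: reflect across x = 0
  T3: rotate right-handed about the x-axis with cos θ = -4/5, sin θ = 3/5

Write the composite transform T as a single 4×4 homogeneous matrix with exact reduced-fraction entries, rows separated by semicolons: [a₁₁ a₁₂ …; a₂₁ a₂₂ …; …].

T = [-1 1 0 0; 0 -4/5 -3/5 0; 0 3/5 -4/5 0; 0 0 0 1]

T1 = [1 -1 0 0; 0 1 0 0; 0 0 1 0; 0 0 0 1]
T2·T1 = [-1 1 0 0; 0 1 0 0; 0 0 1 0; 0 0 0 1]
T3·…·T1 = [-1 1 0 0; 0 -4/5 -3/5 0; 0 3/5 -4/5 0; 0 0 0 1]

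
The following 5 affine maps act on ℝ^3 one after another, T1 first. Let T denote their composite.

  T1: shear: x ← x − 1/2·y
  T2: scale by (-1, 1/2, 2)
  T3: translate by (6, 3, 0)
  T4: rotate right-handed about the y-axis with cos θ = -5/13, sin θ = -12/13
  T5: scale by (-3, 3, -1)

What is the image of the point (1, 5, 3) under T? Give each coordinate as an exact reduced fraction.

T1 shear: x ← x − 1/2·y: (1, 5, 3) → (-3/2, 5, 3)
T2 scale by (-1, 1/2, 2): (-3/2, 5, 3) → (3/2, 5/2, 6)
T3 translate by (6, 3, 0): (3/2, 5/2, 6) → (15/2, 11/2, 6)
T4 rotate right-handed about the y-axis with cos θ = -5/13, sin θ = -12/13: (15/2, 11/2, 6) → (-219/26, 11/2, 60/13)
T5 scale by (-3, 3, -1): (-219/26, 11/2, 60/13) → (657/26, 33/2, -60/13)

T(p) = (657/26, 33/2, -60/13)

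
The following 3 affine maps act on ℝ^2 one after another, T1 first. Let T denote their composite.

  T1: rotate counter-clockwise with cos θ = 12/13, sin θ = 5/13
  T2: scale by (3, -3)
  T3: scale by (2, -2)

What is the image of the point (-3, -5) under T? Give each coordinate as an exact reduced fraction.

T(p) = (-66/13, -450/13)

T1 rotate counter-clockwise with cos θ = 12/13, sin θ = 5/13: (-3, -5) → (-11/13, -75/13)
T2 scale by (3, -3): (-11/13, -75/13) → (-33/13, 225/13)
T3 scale by (2, -2): (-33/13, 225/13) → (-66/13, -450/13)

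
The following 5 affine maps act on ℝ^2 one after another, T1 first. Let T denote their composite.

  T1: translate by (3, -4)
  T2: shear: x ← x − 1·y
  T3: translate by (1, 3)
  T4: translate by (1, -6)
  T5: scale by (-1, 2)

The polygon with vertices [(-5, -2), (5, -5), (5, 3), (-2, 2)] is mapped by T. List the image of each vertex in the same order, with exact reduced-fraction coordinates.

image vertices: (-6, -18), (-19, -24), (-11, -8), (-5, -10)

T1 translate by (3, -4): (-5, -2) → (-2, -6); (5, -5) → (8, -9); (5, 3) → (8, -1); (-2, 2) → (1, -2)
T2 shear: x ← x − 1·y: (-2, -6) → (4, -6); (8, -9) → (17, -9); (8, -1) → (9, -1); (1, -2) → (3, -2)
T3 translate by (1, 3): (4, -6) → (5, -3); (17, -9) → (18, -6); (9, -1) → (10, 2); (3, -2) → (4, 1)
T4 translate by (1, -6): (5, -3) → (6, -9); (18, -6) → (19, -12); (10, 2) → (11, -4); (4, 1) → (5, -5)
T5 scale by (-1, 2): (6, -9) → (-6, -18); (19, -12) → (-19, -24); (11, -4) → (-11, -8); (5, -5) → (-5, -10)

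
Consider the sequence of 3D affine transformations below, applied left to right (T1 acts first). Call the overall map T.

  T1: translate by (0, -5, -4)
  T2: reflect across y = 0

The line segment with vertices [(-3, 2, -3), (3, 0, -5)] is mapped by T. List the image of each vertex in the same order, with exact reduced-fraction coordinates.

image vertices: (-3, 3, -7), (3, 5, -9)

T1 translate by (0, -5, -4): (-3, 2, -3) → (-3, -3, -7); (3, 0, -5) → (3, -5, -9)
T2 reflect across y = 0: (-3, -3, -7) → (-3, 3, -7); (3, -5, -9) → (3, 5, -9)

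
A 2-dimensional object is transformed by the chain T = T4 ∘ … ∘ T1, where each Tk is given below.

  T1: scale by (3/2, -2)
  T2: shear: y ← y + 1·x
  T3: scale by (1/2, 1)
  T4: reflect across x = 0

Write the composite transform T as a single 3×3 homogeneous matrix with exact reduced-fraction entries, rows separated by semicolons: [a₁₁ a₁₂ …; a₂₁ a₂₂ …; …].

T = [-3/4 0 0; 3/2 -2 0; 0 0 1]

T1 = [3/2 0 0; 0 -2 0; 0 0 1]
T2·T1 = [3/2 0 0; 3/2 -2 0; 0 0 1]
T3·…·T1 = [3/4 0 0; 3/2 -2 0; 0 0 1]
T4·…·T1 = [-3/4 0 0; 3/2 -2 0; 0 0 1]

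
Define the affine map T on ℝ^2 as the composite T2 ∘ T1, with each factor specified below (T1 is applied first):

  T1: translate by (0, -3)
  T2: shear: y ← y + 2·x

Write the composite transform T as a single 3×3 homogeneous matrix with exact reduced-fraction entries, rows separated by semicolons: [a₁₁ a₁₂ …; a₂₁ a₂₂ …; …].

T = [1 0 0; 2 1 -3; 0 0 1]

T1 = [1 0 0; 0 1 -3; 0 0 1]
T2·T1 = [1 0 0; 2 1 -3; 0 0 1]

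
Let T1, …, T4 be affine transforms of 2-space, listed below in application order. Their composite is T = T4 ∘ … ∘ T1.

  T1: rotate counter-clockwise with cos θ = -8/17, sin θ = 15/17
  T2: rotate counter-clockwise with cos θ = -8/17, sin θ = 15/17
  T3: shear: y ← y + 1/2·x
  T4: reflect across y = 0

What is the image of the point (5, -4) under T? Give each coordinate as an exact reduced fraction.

T1 rotate counter-clockwise with cos θ = -8/17, sin θ = 15/17: (5, -4) → (20/17, 107/17)
T2 rotate counter-clockwise with cos θ = -8/17, sin θ = 15/17: (20/17, 107/17) → (-1765/289, -556/289)
T3 shear: y ← y + 1/2·x: (-1765/289, -556/289) → (-1765/289, -2877/578)
T4 reflect across y = 0: (-1765/289, -2877/578) → (-1765/289, 2877/578)

T(p) = (-1765/289, 2877/578)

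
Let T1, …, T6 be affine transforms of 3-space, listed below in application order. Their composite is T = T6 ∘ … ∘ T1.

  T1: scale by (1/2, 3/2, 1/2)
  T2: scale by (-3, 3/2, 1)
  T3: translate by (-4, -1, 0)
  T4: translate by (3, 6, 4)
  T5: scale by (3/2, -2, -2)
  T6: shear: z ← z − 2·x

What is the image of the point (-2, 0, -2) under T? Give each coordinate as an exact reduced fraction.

T(p) = (3, -10, -12)

T1 scale by (1/2, 3/2, 1/2): (-2, 0, -2) → (-1, 0, -1)
T2 scale by (-3, 3/2, 1): (-1, 0, -1) → (3, 0, -1)
T3 translate by (-4, -1, 0): (3, 0, -1) → (-1, -1, -1)
T4 translate by (3, 6, 4): (-1, -1, -1) → (2, 5, 3)
T5 scale by (3/2, -2, -2): (2, 5, 3) → (3, -10, -6)
T6 shear: z ← z − 2·x: (3, -10, -6) → (3, -10, -12)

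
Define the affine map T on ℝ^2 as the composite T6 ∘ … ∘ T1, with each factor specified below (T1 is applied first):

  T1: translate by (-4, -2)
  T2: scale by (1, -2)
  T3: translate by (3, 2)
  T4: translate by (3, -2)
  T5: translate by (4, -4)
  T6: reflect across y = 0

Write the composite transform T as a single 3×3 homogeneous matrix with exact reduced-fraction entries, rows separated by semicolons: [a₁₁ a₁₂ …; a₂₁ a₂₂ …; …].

T1 = [1 0 -4; 0 1 -2; 0 0 1]
T2·T1 = [1 0 -4; 0 -2 4; 0 0 1]
T3·…·T1 = [1 0 -1; 0 -2 6; 0 0 1]
T4·…·T1 = [1 0 2; 0 -2 4; 0 0 1]
T5·…·T1 = [1 0 6; 0 -2 0; 0 0 1]
T6·…·T1 = [1 0 6; 0 2 0; 0 0 1]

T = [1 0 6; 0 2 0; 0 0 1]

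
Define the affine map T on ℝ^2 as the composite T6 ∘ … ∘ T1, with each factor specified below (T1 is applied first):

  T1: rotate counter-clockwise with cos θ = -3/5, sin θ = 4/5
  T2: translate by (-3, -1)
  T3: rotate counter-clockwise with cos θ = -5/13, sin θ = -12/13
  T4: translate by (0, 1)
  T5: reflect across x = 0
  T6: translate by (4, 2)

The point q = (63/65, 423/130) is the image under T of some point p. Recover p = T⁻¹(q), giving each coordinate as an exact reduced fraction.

T1 = [-3/5 -4/5 0; 4/5 -3/5 0; 0 0 1]
T2·T1 = [-3/5 -4/5 -3; 4/5 -3/5 -1; 0 0 1]
T3·…·T1 = [63/65 -16/65 3/13; 16/65 63/65 41/13; 0 0 1]
T4·…·T1 = [63/65 -16/65 3/13; 16/65 63/65 54/13; 0 0 1]
T5·…·T1 = [-63/65 16/65 -3/13; 16/65 63/65 54/13; 0 0 1]
T6·…·T1 = [-63/65 16/65 49/13; 16/65 63/65 80/13; 0 0 1]
det M = -1; M⁻¹ = [-63/65 16/65 139/65; 16/65 63/65 -448/65; 0 0 1]
M⁻¹ · (63/65, 423/130)ᵀ = (2, -7/2)ᵀ

p = (2, -7/2)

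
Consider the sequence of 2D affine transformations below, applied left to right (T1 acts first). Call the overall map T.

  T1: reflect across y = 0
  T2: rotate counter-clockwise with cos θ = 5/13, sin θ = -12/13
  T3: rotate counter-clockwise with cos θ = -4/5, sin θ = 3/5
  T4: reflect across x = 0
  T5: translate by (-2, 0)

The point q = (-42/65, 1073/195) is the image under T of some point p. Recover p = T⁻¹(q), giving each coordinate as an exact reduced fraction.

T1 = [1 0 0; 0 -1 0; 0 0 1]
T2·T1 = [5/13 -12/13 0; -12/13 -5/13 0; 0 0 1]
T3·…·T1 = [16/65 63/65 0; 63/65 -16/65 0; 0 0 1]
T4·…·T1 = [-16/65 -63/65 0; 63/65 -16/65 0; 0 0 1]
T5·…·T1 = [-16/65 -63/65 -2; 63/65 -16/65 0; 0 0 1]
det M = 1; M⁻¹ = [-16/65 63/65 -32/65; -63/65 -16/65 -126/65; 0 0 1]
M⁻¹ · (-42/65, 1073/195)ᵀ = (5, -8/3)ᵀ

p = (5, -8/3)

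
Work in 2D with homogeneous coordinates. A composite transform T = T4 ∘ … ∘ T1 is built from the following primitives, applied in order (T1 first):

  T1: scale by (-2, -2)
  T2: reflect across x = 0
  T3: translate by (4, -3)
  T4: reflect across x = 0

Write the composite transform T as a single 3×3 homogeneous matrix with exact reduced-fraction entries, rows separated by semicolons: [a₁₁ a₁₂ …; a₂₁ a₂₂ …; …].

T1 = [-2 0 0; 0 -2 0; 0 0 1]
T2·T1 = [2 0 0; 0 -2 0; 0 0 1]
T3·…·T1 = [2 0 4; 0 -2 -3; 0 0 1]
T4·…·T1 = [-2 0 -4; 0 -2 -3; 0 0 1]

T = [-2 0 -4; 0 -2 -3; 0 0 1]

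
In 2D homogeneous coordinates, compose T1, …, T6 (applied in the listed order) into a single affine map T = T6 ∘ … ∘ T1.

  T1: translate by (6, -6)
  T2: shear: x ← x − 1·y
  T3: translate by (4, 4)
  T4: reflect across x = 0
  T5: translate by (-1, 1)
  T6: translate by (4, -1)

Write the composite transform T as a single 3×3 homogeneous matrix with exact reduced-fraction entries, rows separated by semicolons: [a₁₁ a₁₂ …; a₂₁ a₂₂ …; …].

T1 = [1 0 6; 0 1 -6; 0 0 1]
T2·T1 = [1 -1 12; 0 1 -6; 0 0 1]
T3·…·T1 = [1 -1 16; 0 1 -2; 0 0 1]
T4·…·T1 = [-1 1 -16; 0 1 -2; 0 0 1]
T5·…·T1 = [-1 1 -17; 0 1 -1; 0 0 1]
T6·…·T1 = [-1 1 -13; 0 1 -2; 0 0 1]

T = [-1 1 -13; 0 1 -2; 0 0 1]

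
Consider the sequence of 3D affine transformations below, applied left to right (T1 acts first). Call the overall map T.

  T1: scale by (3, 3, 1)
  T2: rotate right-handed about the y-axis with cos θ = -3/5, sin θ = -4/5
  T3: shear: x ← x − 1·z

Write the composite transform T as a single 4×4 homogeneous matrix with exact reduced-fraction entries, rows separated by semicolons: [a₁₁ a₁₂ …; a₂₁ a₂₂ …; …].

T = [-21/5 0 -1/5 0; 0 3 0 0; 12/5 0 -3/5 0; 0 0 0 1]

T1 = [3 0 0 0; 0 3 0 0; 0 0 1 0; 0 0 0 1]
T2·T1 = [-9/5 0 -4/5 0; 0 3 0 0; 12/5 0 -3/5 0; 0 0 0 1]
T3·…·T1 = [-21/5 0 -1/5 0; 0 3 0 0; 12/5 0 -3/5 0; 0 0 0 1]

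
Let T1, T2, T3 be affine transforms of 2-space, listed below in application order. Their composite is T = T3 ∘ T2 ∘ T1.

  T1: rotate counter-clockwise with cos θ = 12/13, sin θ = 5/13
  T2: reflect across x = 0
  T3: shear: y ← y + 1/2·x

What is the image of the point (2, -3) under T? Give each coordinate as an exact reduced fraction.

T(p) = (-3, -7/2)

T1 rotate counter-clockwise with cos θ = 12/13, sin θ = 5/13: (2, -3) → (3, -2)
T2 reflect across x = 0: (3, -2) → (-3, -2)
T3 shear: y ← y + 1/2·x: (-3, -2) → (-3, -7/2)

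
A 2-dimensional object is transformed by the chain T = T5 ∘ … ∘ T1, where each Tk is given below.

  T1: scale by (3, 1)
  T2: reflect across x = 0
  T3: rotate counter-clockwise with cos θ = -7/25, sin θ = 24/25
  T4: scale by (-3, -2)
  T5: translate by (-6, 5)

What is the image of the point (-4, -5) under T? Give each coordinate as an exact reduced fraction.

T(p) = (-258/25, -521/25)

T1 scale by (3, 1): (-4, -5) → (-12, -5)
T2 reflect across x = 0: (-12, -5) → (12, -5)
T3 rotate counter-clockwise with cos θ = -7/25, sin θ = 24/25: (12, -5) → (36/25, 323/25)
T4 scale by (-3, -2): (36/25, 323/25) → (-108/25, -646/25)
T5 translate by (-6, 5): (-108/25, -646/25) → (-258/25, -521/25)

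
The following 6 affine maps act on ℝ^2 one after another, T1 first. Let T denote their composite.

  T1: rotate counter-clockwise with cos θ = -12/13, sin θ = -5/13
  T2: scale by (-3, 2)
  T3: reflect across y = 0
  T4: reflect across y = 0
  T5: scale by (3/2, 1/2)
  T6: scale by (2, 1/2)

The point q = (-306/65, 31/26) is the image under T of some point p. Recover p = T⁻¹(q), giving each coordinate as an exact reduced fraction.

T1 = [-12/13 5/13 0; -5/13 -12/13 0; 0 0 1]
T2·T1 = [36/13 -15/13 0; -10/13 -24/13 0; 0 0 1]
T3·…·T1 = [36/13 -15/13 0; 10/13 24/13 0; 0 0 1]
T4·…·T1 = [36/13 -15/13 0; -10/13 -24/13 0; 0 0 1]
T5·…·T1 = [54/13 -45/26 0; -5/13 -12/13 0; 0 0 1]
T6·…·T1 = [108/13 -45/13 0; -5/26 -6/13 0; 0 0 1]
det M = -9/2; M⁻¹ = [4/39 -10/13 0; -5/117 -24/13 0; 0 0 1]
M⁻¹ · (-306/65, 31/26)ᵀ = (-7/5, -2)ᵀ

p = (-7/5, -2)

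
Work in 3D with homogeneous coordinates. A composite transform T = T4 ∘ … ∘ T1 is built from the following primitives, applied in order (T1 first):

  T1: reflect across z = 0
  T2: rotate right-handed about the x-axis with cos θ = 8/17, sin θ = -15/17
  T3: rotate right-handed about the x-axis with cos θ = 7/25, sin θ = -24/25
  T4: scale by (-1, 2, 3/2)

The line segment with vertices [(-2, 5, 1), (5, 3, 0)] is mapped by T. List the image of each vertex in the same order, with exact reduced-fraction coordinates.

T1 reflect across z = 0: (-2, 5, 1) → (-2, 5, -1); (5, 3, 0) → (5, 3, 0)
T2 rotate right-handed about the x-axis with cos θ = 8/17, sin θ = -15/17: (-2, 5, -1) → (-2, 25/17, -83/17); (5, 3, 0) → (5, 24/17, -45/17)
T3 rotate right-handed about the x-axis with cos θ = 7/25, sin θ = -24/25: (-2, 25/17, -83/17) → (-2, -1817/425, -1181/425); (5, 24/17, -45/17) → (5, -912/425, -891/425)
T4 scale by (-1, 2, 3/2): (-2, -1817/425, -1181/425) → (2, -3634/425, -3543/850); (5, -912/425, -891/425) → (-5, -1824/425, -2673/850)

image vertices: (2, -3634/425, -3543/850), (-5, -1824/425, -2673/850)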